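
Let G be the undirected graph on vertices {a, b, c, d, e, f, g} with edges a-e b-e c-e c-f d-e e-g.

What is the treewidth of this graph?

A width-1 tree decomposition is:
Bags: B1 = {c, e}  B2 = {c, f}  B3 = {b, e}  B4 = {a, e}  B5 = {d, e}  B6 = {e, g}
Tree: B1–B2, B1–B3, B1–B4, B1–B5, B5–B6
The largest bag has 2 vertices, giving width 1; this decomposition certifies tw(G) ≤ 1. Since G has at least one edge (e.g. c–e), it is not an edgeless graph, so tw(G) ≥ 1. Hence tw(G) = 1 exactly.

1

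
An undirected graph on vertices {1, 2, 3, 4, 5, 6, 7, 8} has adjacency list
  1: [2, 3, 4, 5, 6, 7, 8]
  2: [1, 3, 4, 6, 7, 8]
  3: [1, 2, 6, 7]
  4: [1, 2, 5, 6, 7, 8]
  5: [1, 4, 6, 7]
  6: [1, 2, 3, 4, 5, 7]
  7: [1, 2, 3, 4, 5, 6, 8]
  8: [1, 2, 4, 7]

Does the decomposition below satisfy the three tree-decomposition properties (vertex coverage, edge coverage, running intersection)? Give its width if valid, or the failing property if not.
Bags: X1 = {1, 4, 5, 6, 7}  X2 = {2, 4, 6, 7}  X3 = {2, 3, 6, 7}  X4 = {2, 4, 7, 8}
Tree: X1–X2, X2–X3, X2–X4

No — edge (1,2) lies in no bag.

A tree decomposition must satisfy three properties: every vertex lies in some bag; for every edge, both endpoints lie together in some bag; and for every vertex, the bags containing it form a connected subtree. Here edge (1,2) lies in no bag, so the decomposition is invalid.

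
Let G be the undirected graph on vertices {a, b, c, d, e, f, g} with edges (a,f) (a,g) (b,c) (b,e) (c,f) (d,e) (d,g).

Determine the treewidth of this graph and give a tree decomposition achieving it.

Treewidth 2.
One such decomposition:
Bags: B1 = {b, c, e}  B2 = {c, d, e}  B3 = {c, d, g}  B4 = {a, c, g}  B5 = {a, c, f}
Tree: B1–B2, B2–B3, B3–B4, B4–B5

The largest bag has 3 vertices, giving width 2; this decomposition certifies tw(G) ≤ 2. For the lower bound, G contains the cycle c–b–e–d–g–a–f–c, so G is not a forest; only forests have treewidth ≤ 1, hence tw(G) ≥ 2. Therefore the treewidth is 2.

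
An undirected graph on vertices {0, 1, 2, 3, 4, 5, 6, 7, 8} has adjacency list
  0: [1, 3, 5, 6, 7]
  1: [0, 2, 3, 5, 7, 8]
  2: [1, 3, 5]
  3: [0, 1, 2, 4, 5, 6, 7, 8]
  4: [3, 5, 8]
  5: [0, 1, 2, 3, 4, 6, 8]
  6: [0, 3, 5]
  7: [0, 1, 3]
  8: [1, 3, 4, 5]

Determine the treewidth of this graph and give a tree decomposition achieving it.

Treewidth 3.
Bags: B1 = {0, 1, 3, 5}  B2 = {0, 1, 3, 7}  B3 = {1, 2, 3, 5}  B4 = {1, 3, 5, 8}  B5 = {0, 3, 5, 6}  B6 = {3, 4, 5, 8}
Tree: B1–B2, B1–B3, B3–B4, B1–B5, B4–B6

Every bag has size at most 4, so the width is 4 − 1 = 3 and tw(G) ≤ 3. For the lower bound, the 4 vertices {0, 1, 3, 5} are pairwise adjacent, and any tree decomposition puts a clique entirely inside one bag — forcing width ≥ 3. Hence tw(G) = 3 exactly.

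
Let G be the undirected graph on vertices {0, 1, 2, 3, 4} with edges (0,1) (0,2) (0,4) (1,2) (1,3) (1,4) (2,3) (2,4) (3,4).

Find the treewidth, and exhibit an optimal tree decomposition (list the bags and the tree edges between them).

Treewidth 3.
Bags: B1 = {0, 1, 2, 4}  B2 = {1, 2, 3, 4}
Tree: B1–B2

Every bag has size at most 4, so the width is 4 − 1 = 3 and tw(G) ≤ 3. Conversely, {0, 1, 2, 4} is a clique of size 4, and the vertices of any clique must share a bag in every tree decomposition; so some bag has ≥ 4 vertices and tw(G) ≥ 3. Combining the bounds, tw(G) = 3.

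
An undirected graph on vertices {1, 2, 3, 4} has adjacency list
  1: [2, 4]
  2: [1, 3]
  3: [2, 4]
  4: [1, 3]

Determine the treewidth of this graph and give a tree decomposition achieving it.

The largest bag has 3 vertices, giving width 2; this decomposition certifies tw(G) ≤ 2. The edges 1–2–3–4–1 form a cycle, so G is not a tree and its treewidth is at least 2. The upper and lower bounds meet at 2, so that is the treewidth.

Treewidth 2.
One optimal decomposition is:
Bags: B1 = {1, 2, 3}  B2 = {1, 3, 4}
Tree: B1–B2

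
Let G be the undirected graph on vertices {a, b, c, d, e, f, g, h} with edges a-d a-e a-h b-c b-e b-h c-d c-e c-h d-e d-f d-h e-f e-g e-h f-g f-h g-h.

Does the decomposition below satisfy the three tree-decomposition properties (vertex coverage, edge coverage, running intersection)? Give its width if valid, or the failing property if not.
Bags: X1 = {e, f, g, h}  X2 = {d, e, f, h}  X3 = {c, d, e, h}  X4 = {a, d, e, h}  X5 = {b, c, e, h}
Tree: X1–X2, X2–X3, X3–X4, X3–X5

Yes; width 3.

Checking the three conditions: (i) the bags cover all of {a, b, c, d, e, f, g, h}; (ii) for each edge, some bag contains both endpoints; (iii) the bags containing any fixed vertex form a subtree. All hold, so the decomposition is valid with width 4 − 1 = 3.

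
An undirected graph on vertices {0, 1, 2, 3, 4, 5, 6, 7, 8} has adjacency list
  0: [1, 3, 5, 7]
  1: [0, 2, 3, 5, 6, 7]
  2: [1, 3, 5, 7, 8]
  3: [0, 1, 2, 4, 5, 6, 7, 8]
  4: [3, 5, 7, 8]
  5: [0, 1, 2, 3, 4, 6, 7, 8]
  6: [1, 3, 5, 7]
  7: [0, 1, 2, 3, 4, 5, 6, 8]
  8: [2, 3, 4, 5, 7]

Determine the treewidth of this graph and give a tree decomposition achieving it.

Each bag holds 5 vertices, so the decomposition has width 4, which upper-bounds the treewidth. On the other hand G contains the 5-clique {2, 3, 5, 7, 8}. A clique must lie in a single bag of any decomposition, so no decomposition can have width below 4. Therefore the treewidth is 4.

Treewidth 4.
Bags: B1 = {1, 2, 3, 5, 7}  B2 = {0, 1, 3, 5, 7}  B3 = {2, 3, 5, 7, 8}  B4 = {1, 3, 5, 6, 7}  B5 = {3, 4, 5, 7, 8}
Tree: B1–B2, B1–B3, B2–B4, B3–B5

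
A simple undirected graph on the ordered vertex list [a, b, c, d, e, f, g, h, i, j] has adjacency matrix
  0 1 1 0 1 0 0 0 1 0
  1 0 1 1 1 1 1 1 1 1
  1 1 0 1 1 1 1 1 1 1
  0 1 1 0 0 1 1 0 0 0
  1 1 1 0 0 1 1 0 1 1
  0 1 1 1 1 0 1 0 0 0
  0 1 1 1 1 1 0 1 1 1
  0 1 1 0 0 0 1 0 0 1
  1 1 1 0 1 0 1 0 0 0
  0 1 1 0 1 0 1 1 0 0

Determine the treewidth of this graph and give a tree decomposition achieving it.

Every bag has size at most 5, so the width is 5 − 1 = 4 and tw(G) ≤ 4. For the lower bound, the 5 vertices {b, c, d, f, g} are pairwise adjacent, and any tree decomposition puts a clique entirely inside one bag — forcing width ≥ 4. Combining the bounds, tw(G) = 4.

Treewidth 4.
Bags: B1 = {b, c, e, g, i}  B2 = {a, b, c, e, i}  B3 = {b, c, e, f, g}  B4 = {b, c, e, g, j}  B5 = {b, c, d, f, g}  B6 = {b, c, g, h, j}
Tree: B1–B2, B1–B3, B1–B4, B3–B5, B4–B6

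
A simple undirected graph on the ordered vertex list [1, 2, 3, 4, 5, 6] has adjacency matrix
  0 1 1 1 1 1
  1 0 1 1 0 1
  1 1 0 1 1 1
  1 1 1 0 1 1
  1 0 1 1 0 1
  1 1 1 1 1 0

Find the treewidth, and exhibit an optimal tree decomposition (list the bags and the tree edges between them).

Each bag holds 5 vertices, so the decomposition has width 4, which upper-bounds the treewidth. Conversely, {1, 2, 3, 4, 6} is a clique of size 5, and the vertices of any clique must share a bag in every tree decomposition; so some bag has ≥ 5 vertices and tw(G) ≥ 4. Combining the bounds, tw(G) = 4.

Treewidth 4.
Bags: B1 = {1, 2, 3, 4, 6}  B2 = {1, 3, 4, 5, 6}
Tree: B1–B2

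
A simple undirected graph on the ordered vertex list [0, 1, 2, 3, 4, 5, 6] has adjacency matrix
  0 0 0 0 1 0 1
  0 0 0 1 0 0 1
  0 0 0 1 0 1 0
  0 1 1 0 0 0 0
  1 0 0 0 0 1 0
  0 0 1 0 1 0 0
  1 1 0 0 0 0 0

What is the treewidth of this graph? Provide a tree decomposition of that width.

Every bag has size at most 3, so the width is 3 − 1 = 2 and tw(G) ≤ 2. Since 5–2–3–1–6–0–4–5 is a cycle in G, G is not acyclic. Forests are exactly the graphs of treewidth ≤ 1, so tw(G) ≥ 2. Combining the bounds, tw(G) = 2.

Treewidth 2.
Bags: B1 = {2, 3, 5}  B2 = {1, 3, 5}  B3 = {1, 5, 6}  B4 = {0, 5, 6}  B5 = {0, 4, 5}
Tree: B1–B2, B2–B3, B3–B4, B4–B5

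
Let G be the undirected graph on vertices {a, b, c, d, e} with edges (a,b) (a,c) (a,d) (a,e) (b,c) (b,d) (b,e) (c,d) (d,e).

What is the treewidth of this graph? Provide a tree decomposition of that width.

Treewidth 3.
One optimal decomposition is:
Bags: B1 = {a, b, c, d}  B2 = {a, b, d, e}
Tree: B1–B2

The largest bag has 4 vertices, giving width 3; this decomposition certifies tw(G) ≤ 3. Conversely, {a, b, d, e} is a clique of size 4, and the vertices of any clique must share a bag in every tree decomposition; so some bag has ≥ 4 vertices and tw(G) ≥ 3. Combining the bounds, tw(G) = 3.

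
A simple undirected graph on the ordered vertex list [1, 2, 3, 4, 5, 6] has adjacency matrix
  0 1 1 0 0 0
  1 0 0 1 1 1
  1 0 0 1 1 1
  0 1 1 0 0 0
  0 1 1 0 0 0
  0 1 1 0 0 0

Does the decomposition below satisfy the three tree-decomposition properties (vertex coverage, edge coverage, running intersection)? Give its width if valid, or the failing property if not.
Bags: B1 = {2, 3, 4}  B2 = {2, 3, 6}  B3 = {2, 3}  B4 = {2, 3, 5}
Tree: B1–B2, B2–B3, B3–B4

No — vertex 1 appears in no bag.

A tree decomposition must satisfy three properties: every vertex lies in some bag; for every edge, both endpoints lie together in some bag; and for every vertex, the bags containing it form a connected subtree. Here vertex 1 appears in no bag, so the decomposition is invalid.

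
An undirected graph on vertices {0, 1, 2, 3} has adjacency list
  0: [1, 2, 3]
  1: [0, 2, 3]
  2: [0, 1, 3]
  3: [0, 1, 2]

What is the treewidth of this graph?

A width-3 tree decomposition is:
Bags: B1 = {0, 1, 2, 3}
Tree: (single bag)
With just one bag of size 4, the width is 4 − 1 = 3, so tw(G) ≤ 3. Conversely, {0, 1, 2, 3} is a clique of size 4, and the vertices of any clique must share a bag in every tree decomposition; so some bag has ≥ 4 vertices and tw(G) ≥ 3. Therefore the treewidth is 3.

3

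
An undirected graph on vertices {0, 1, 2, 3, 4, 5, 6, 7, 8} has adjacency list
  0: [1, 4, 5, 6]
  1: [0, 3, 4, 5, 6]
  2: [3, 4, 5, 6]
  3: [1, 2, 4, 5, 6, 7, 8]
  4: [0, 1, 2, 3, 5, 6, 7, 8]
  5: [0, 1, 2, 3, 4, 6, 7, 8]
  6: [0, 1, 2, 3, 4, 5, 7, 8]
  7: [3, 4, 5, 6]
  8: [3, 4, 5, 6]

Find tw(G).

A width-4 tree decomposition is:
Bags: B1 = {1, 3, 4, 5, 6}  B2 = {3, 4, 5, 6, 7}  B3 = {2, 3, 4, 5, 6}  B4 = {0, 1, 4, 5, 6}  B5 = {3, 4, 5, 6, 8}
Tree: B1–B2, B2–B3, B1–B4, B2–B5
Each bag holds 5 vertices, so the decomposition has width 4, which upper-bounds the treewidth. On the other hand G contains the 5-clique {0, 1, 4, 5, 6}. A clique must lie in a single bag of any decomposition, so no decomposition can have width below 4. The upper and lower bounds meet at 4, so that is the treewidth.

4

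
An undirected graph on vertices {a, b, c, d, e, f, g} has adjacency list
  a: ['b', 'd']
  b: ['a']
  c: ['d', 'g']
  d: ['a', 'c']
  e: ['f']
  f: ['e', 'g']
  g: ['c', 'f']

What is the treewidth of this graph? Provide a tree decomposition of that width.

Each bag holds 2 vertices, so the decomposition has width 1, which upper-bounds the treewidth. Any graph with an edge has treewidth ≥ 1, and G has the edge b–a. Therefore the treewidth is 1.

Treewidth 1.
Bags: B1 = {a, b}  B2 = {a, d}  B3 = {c, d}  B4 = {c, g}  B5 = {f, g}  B6 = {e, f}
Tree: B1–B2, B2–B3, B3–B4, B4–B5, B5–B6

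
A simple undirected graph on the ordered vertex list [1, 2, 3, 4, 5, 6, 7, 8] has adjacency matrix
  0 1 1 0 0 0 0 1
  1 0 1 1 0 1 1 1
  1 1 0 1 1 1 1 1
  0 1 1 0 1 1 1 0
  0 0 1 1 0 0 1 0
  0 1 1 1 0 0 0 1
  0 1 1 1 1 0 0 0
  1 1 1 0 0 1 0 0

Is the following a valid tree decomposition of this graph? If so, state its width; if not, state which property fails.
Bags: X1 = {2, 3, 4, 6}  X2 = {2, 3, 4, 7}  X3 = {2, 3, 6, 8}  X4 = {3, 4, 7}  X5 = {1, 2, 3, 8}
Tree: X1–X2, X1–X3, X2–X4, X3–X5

A tree decomposition must satisfy three properties: every vertex lies in some bag; for every edge, both endpoints lie together in some bag; and for every vertex, the bags containing it form a connected subtree. Here vertex 5 appears in no bag, so the decomposition is invalid.

No — vertex 5 appears in no bag.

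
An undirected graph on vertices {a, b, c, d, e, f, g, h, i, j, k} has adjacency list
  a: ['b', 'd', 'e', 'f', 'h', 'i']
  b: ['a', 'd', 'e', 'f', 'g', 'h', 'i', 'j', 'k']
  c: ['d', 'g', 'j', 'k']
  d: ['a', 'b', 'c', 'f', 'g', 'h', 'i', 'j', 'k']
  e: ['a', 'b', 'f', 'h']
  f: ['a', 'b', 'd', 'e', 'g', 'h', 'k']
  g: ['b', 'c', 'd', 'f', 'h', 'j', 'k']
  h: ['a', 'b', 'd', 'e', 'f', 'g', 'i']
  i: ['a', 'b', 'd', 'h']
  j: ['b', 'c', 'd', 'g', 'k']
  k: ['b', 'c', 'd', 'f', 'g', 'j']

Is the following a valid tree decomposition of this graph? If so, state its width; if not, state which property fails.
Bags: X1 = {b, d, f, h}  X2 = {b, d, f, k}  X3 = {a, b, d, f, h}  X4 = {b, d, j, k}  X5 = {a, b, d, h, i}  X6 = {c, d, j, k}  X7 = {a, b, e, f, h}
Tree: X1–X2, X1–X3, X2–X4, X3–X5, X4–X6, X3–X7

No — vertex g appears in no bag.

A tree decomposition must satisfy three properties: every vertex lies in some bag; for every edge, both endpoints lie together in some bag; and for every vertex, the bags containing it form a connected subtree. Here vertex g appears in no bag, so the decomposition is invalid.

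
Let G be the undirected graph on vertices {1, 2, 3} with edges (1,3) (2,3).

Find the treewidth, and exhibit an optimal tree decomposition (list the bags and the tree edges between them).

Each bag holds 2 vertices, so the decomposition has width 1, which upper-bounds the treewidth. G has an edge, so its treewidth is at least 1. Therefore the treewidth is 1.

Treewidth 1.
One optimal decomposition is:
Bags: B1 = {1, 3}  B2 = {2, 3}
Tree: B1–B2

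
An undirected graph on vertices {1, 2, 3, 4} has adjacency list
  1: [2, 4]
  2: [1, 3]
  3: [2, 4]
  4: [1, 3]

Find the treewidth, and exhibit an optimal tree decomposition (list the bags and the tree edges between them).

Each bag holds 3 vertices, so the decomposition has width 2, which upper-bounds the treewidth. For the lower bound, G contains the cycle 3–2–1–4–3, so G is not a forest; only forests have treewidth ≤ 1, hence tw(G) ≥ 2. Combining the bounds, tw(G) = 2.

Treewidth 2.
One optimal decomposition is:
Bags: B1 = {1, 2, 3}  B2 = {1, 3, 4}
Tree: B1–B2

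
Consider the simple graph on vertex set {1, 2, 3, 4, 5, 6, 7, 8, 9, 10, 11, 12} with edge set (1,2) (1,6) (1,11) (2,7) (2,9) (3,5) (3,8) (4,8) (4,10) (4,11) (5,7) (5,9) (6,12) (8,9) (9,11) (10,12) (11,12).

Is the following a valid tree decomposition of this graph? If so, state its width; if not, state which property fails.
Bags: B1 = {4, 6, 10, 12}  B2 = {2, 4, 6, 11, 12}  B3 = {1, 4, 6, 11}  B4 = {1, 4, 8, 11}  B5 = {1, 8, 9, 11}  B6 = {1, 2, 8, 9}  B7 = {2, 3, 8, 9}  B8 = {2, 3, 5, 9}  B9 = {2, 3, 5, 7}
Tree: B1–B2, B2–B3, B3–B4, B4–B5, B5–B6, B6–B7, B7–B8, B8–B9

A tree decomposition must satisfy three properties: every vertex lies in some bag; for every edge, both endpoints lie together in some bag; and for every vertex, the bags containing it form a connected subtree. Here bags containing vertex 2 are not connected in the tree, so the decomposition is invalid.

No — bags containing vertex 2 are not connected in the tree.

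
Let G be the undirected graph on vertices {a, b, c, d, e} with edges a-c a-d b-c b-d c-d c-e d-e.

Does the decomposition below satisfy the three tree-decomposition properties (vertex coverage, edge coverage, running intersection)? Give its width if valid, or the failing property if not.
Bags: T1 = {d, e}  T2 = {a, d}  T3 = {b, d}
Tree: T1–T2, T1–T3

A tree decomposition must satisfy three properties: every vertex lies in some bag; for every edge, both endpoints lie together in some bag; and for every vertex, the bags containing it form a connected subtree. Here vertex c appears in no bag, so the decomposition is invalid.

No — vertex c appears in no bag.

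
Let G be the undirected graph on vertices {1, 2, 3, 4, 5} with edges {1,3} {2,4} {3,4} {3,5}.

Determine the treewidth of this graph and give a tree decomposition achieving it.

Treewidth 1.
One optimal decomposition is:
Bags: B1 = {3, 4}  B2 = {2, 4}  B3 = {3, 5}  B4 = {1, 3}
Tree: B1–B2, B1–B3, B1–B4

Each bag holds 2 vertices, so the decomposition has width 1, which upper-bounds the treewidth. G has an edge, so its treewidth is at least 1. Hence tw(G) = 1 exactly.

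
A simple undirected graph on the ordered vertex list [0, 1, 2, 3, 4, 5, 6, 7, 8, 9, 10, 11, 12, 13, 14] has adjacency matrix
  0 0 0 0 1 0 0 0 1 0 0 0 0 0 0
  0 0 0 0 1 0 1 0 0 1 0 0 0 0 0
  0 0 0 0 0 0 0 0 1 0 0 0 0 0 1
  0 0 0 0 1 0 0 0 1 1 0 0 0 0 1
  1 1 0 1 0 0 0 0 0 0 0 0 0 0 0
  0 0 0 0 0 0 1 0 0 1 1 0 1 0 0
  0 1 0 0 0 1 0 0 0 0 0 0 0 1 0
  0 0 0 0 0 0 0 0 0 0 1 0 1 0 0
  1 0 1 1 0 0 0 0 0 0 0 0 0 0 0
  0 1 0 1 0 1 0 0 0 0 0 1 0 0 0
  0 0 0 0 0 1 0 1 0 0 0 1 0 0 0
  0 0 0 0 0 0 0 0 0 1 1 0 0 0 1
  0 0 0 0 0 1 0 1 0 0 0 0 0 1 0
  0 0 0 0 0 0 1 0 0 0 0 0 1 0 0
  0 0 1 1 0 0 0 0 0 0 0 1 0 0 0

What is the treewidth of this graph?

3

A width-3 tree decomposition is:
Bags: B1 = {0, 2, 8, 14}  B2 = {0, 3, 8, 14}  B3 = {0, 3, 4, 14}  B4 = {3, 4, 11, 14}  B5 = {3, 4, 9, 11}  B6 = {1, 4, 9, 11}  B7 = {1, 9, 10, 11}  B8 = {1, 5, 9, 10}  B9 = {1, 5, 6, 10}  B10 = {5, 6, 7, 10}  B11 = {5, 6, 7, 12}  B12 = {6, 7, 12, 13}
Tree: B1–B2, B2–B3, B3–B4, B4–B5, B5–B6, B6–B7, B7–B8, B8–B9, B9–B10, B10–B11, B11–B12
Every bag has size at most 4, so the width is 4 − 1 = 3 and tw(G) ≤ 3. For the lower bound: the 4 vertex sets {0,2,8}, {14}, {3}, {1,4,9,11} are disjoint, each induces a connected subgraph, and every pair is joined by at least one edge of G. Contracting each set to a single vertex therefore yields K_{4} as a minor, and since treewidth is minor-monotone, tw(G) ≥ tw(K_{4}) = 3. Hence tw(G) = 3 exactly.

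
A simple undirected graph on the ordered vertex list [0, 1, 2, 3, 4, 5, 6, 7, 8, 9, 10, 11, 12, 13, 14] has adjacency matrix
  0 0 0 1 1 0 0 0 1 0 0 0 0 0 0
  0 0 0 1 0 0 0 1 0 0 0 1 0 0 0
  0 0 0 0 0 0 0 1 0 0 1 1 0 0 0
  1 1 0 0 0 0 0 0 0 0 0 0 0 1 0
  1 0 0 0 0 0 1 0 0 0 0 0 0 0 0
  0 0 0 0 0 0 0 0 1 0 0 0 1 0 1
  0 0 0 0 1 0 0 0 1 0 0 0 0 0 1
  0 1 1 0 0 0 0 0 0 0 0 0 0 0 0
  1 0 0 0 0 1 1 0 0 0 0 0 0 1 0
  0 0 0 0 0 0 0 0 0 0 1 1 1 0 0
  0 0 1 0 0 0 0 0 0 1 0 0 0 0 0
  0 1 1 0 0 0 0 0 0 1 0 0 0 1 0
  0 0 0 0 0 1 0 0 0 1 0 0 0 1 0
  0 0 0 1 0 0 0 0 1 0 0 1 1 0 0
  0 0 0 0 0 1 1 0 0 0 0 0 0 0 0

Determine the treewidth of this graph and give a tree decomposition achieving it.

Treewidth 3.
One such decomposition:
Bags: B1 = {1, 2, 7, 10}  B2 = {1, 2, 10, 11}  B3 = {1, 9, 10, 11}  B4 = {1, 3, 9, 11}  B5 = {3, 9, 11, 13}  B6 = {3, 9, 12, 13}  B7 = {0, 3, 12, 13}  B8 = {0, 8, 12, 13}  B9 = {0, 5, 8, 12}  B10 = {0, 4, 5, 8}  B11 = {4, 5, 6, 8}  B12 = {4, 5, 6, 14}
Tree: B1–B2, B2–B3, B3–B4, B4–B5, B5–B6, B6–B7, B7–B8, B8–B9, B9–B10, B10–B11, B11–B12

Each bag holds 4 vertices, so the decomposition has width 3, which upper-bounds the treewidth. For the lower bound: the 4 vertex sets {2,7,10}, {1}, {11}, {3,9,12,13} are disjoint, each induces a connected subgraph, and every pair is joined by at least one edge of G. Contracting each set to a single vertex therefore yields K_{4} as a minor, and since treewidth is minor-monotone, tw(G) ≥ tw(K_{4}) = 3. Combining the bounds, tw(G) = 3.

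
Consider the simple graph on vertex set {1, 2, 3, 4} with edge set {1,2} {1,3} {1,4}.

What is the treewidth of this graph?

1

A width-1 tree decomposition is:
Bags: B1 = {1, 3}  B2 = {1, 2}  B3 = {1, 4}
Tree: B1–B2, B1–B3
Every bag has size at most 2, so the width is 2 − 1 = 1 and tw(G) ≤ 1. G has an edge, so its treewidth is at least 1. Hence tw(G) = 1 exactly.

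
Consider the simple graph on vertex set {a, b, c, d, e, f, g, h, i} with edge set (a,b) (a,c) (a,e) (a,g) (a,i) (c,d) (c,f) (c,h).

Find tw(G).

1

A width-1 tree decomposition is:
Bags: B1 = {a, c}  B2 = {a, i}  B3 = {a, g}  B4 = {c, d}  B5 = {a, e}  B6 = {c, h}  B7 = {a, b}  B8 = {c, f}
Tree: B1–B2, B1–B3, B1–B4, B1–B5, B1–B6, B1–B7, B4–B8
Every bag has size at most 2, so the width is 2 − 1 = 1 and tw(G) ≤ 1. Since G has at least one edge (e.g. a–c), it is not an edgeless graph, so tw(G) ≥ 1. Combining the bounds, tw(G) = 1.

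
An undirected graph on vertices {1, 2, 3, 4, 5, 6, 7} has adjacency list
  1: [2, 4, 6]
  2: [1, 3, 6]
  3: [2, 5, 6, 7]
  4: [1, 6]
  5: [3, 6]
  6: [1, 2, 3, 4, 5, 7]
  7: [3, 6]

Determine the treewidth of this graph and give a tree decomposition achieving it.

Every bag has size at most 3, so the width is 3 − 1 = 2 and tw(G) ≤ 2. On the other hand G contains the 3-clique {1, 2, 6}. A clique must lie in a single bag of any decomposition, so no decomposition can have width below 2. Combining the bounds, tw(G) = 2.

Treewidth 2.
One optimal decomposition is:
Bags: B1 = {2, 3, 6}  B2 = {1, 2, 6}  B3 = {1, 4, 6}  B4 = {3, 5, 6}  B5 = {3, 6, 7}
Tree: B1–B2, B2–B3, B1–B4, B1–B5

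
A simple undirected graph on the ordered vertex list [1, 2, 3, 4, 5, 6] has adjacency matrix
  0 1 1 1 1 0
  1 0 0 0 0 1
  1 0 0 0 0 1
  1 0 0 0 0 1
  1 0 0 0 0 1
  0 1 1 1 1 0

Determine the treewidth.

A width-2 tree decomposition is:
Bags: B1 = {1, 2, 6}  B2 = {1, 5, 6}  B3 = {1, 3, 6}  B4 = {1, 4, 6}
Tree: B1–B2, B2–B3, B3–B4
Every bag has size at most 3, so the width is 3 − 1 = 2 and tw(G) ≤ 2. Since 1–2–6–5–1 is a cycle in G, G is not acyclic. Forests are exactly the graphs of treewidth ≤ 1, so tw(G) ≥ 2. Combining the bounds, tw(G) = 2.

2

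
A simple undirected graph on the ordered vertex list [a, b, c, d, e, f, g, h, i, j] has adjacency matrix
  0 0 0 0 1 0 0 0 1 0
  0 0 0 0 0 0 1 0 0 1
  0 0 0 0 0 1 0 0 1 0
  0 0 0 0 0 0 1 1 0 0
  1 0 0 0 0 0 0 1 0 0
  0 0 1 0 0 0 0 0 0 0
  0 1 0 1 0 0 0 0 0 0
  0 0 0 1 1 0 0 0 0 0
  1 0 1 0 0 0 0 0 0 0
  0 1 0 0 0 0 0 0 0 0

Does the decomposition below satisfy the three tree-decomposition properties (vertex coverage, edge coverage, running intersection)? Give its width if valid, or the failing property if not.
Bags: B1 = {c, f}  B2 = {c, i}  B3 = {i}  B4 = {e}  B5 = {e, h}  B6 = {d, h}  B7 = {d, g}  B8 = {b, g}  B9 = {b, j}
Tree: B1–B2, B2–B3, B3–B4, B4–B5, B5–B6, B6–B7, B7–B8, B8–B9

A tree decomposition must satisfy three properties: every vertex lies in some bag; for every edge, both endpoints lie together in some bag; and for every vertex, the bags containing it form a connected subtree. Here vertex a appears in no bag, so the decomposition is invalid.

No — vertex a appears in no bag.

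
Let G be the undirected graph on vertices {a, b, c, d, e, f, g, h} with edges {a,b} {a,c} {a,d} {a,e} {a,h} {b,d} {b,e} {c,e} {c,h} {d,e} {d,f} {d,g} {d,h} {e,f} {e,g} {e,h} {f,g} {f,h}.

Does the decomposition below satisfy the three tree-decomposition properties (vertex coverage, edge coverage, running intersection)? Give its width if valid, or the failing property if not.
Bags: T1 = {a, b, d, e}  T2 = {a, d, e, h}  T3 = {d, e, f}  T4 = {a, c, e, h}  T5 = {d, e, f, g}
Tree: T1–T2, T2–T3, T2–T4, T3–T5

No — edge (h,f) lies in no bag.

A tree decomposition must satisfy three properties: every vertex lies in some bag; for every edge, both endpoints lie together in some bag; and for every vertex, the bags containing it form a connected subtree. Here edge (h,f) lies in no bag, so the decomposition is invalid.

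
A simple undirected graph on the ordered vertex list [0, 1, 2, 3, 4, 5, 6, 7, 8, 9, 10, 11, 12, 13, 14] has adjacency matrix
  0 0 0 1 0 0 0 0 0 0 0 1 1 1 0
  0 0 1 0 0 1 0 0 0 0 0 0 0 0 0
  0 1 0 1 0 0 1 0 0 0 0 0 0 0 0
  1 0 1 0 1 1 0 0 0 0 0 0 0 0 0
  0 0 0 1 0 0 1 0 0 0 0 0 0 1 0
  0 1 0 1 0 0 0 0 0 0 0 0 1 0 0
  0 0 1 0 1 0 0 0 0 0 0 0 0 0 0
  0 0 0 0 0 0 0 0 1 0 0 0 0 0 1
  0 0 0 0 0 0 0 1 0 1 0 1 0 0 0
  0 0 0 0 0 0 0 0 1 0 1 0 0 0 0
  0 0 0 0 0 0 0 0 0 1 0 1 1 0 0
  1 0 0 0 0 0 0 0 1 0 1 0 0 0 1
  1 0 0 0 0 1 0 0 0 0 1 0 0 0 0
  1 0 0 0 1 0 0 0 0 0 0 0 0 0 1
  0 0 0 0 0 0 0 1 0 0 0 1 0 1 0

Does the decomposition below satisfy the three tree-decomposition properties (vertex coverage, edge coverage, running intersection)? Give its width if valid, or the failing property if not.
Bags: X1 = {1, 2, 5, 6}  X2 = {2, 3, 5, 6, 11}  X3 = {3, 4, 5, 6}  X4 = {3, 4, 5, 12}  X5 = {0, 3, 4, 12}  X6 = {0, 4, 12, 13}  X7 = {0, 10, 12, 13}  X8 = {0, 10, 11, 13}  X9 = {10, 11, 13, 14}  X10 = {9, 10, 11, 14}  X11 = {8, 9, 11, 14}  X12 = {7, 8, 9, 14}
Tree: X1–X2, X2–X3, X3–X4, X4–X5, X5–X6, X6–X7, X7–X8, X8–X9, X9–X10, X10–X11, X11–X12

A tree decomposition must satisfy three properties: every vertex lies in some bag; for every edge, both endpoints lie together in some bag; and for every vertex, the bags containing it form a connected subtree. Here bags containing vertex 11 are not connected in the tree, so the decomposition is invalid.

No — bags containing vertex 11 are not connected in the tree.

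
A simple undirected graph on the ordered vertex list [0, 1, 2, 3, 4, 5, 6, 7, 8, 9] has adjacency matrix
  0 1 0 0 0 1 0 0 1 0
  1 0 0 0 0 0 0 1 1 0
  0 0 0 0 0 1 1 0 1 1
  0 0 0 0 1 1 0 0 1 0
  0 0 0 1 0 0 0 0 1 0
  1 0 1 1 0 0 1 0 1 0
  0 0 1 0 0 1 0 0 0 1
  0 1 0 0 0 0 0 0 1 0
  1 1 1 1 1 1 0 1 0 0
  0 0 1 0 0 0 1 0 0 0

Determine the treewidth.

A width-2 tree decomposition is:
Bags: B1 = {0, 5, 8}  B2 = {2, 5, 8}  B3 = {3, 5, 8}  B4 = {0, 1, 8}  B5 = {3, 4, 8}  B6 = {1, 7, 8}  B7 = {2, 5, 6}  B8 = {2, 6, 9}
Tree: B1–B2, B2–B3, B1–B4, B3–B5, B4–B6, B2–B7, B7–B8
Every bag has size at most 3, so the width is 3 − 1 = 2 and tw(G) ≤ 2. On the other hand G contains the 3-clique {0, 1, 8}. A clique must lie in a single bag of any decomposition, so no decomposition can have width below 2. The upper and lower bounds meet at 2, so that is the treewidth.

2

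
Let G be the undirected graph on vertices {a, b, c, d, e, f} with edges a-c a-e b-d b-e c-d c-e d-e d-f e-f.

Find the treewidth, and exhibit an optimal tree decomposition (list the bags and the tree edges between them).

The largest bag has 3 vertices, giving width 2; this decomposition certifies tw(G) ≤ 2. Conversely, {c, d, e} is a clique of size 3, and the vertices of any clique must share a bag in every tree decomposition; so some bag has ≥ 3 vertices and tw(G) ≥ 2. Therefore the treewidth is 2.

Treewidth 2.
Bags: B1 = {a, c, e}  B2 = {c, d, e}  B3 = {b, d, e}  B4 = {d, e, f}
Tree: B1–B2, B2–B3, B2–B4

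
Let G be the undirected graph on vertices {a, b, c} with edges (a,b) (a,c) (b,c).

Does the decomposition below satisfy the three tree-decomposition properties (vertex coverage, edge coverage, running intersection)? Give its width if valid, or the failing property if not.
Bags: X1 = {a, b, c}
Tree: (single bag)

Every vertex of G appears in some bag (union = {a, b, c}); every edge is covered by a bag; and for each vertex v the set of bags containing v is connected in the bag tree. The decomposition is therefore valid. The largest bag has 3 vertices, so the width is 2.

Yes; width 2.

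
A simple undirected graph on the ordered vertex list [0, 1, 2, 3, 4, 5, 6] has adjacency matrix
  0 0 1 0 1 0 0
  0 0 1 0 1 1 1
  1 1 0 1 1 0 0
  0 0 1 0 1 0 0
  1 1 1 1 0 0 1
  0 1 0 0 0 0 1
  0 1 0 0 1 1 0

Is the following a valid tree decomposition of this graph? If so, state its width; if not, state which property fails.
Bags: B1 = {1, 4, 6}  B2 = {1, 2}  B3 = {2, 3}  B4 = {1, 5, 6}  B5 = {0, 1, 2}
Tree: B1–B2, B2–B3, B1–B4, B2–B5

A tree decomposition must satisfy three properties: every vertex lies in some bag; for every edge, both endpoints lie together in some bag; and for every vertex, the bags containing it form a connected subtree. Here edge (4,2) lies in no bag, so the decomposition is invalid.

No — edge (4,2) lies in no bag.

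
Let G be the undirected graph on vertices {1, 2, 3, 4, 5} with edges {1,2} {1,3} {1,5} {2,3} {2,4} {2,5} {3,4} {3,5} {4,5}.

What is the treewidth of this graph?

A width-3 tree decomposition is:
Bags: B1 = {1, 2, 3, 5}  B2 = {2, 3, 4, 5}
Tree: B1–B2
The largest bag has 4 vertices, giving width 3; this decomposition certifies tw(G) ≤ 3. Conversely, {1, 2, 3, 5} is a clique of size 4, and the vertices of any clique must share a bag in every tree decomposition; so some bag has ≥ 4 vertices and tw(G) ≥ 3. Therefore the treewidth is 3.

3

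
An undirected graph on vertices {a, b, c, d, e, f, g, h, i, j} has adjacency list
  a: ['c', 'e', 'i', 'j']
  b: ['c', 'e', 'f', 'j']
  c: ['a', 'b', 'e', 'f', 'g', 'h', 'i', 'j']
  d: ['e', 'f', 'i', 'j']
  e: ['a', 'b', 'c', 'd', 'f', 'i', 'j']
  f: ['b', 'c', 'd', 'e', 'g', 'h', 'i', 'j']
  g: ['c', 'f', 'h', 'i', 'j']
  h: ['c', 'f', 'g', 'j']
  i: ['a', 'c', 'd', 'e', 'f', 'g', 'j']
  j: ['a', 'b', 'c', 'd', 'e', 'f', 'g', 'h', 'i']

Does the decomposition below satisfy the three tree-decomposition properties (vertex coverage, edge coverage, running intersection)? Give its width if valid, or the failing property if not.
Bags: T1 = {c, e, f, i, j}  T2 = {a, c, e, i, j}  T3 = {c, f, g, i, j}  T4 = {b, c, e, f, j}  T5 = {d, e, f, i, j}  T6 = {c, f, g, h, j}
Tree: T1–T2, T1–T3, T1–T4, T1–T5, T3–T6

Vertex coverage: the bags together contain {a, b, c, d, e, f, g, h, i, j}, the full vertex set. Edge coverage: each edge of G has both endpoints in at least one bag. Running intersection: for every vertex, the bags containing it form a connected subtree. All three properties hold, so this is a valid tree decomposition of width max|bag| − 1 = 4, and hence tw(G) ≤ 4.

Yes; width 4.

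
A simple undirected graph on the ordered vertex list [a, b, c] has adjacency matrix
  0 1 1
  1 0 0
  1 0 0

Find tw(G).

1

A width-1 tree decomposition is:
Bags: B1 = {a, b}  B2 = {a, c}
Tree: B1–B2
The largest bag has 2 vertices, giving width 1; this decomposition certifies tw(G) ≤ 1. Any graph with an edge has treewidth ≥ 1, and G has the edge a–b. Therefore the treewidth is 1.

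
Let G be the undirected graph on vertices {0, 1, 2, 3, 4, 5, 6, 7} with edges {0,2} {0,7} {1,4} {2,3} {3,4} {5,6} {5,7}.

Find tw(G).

A width-1 tree decomposition is:
Bags: B1 = {1, 4}  B2 = {3, 4}  B3 = {2, 3}  B4 = {0, 2}  B5 = {0, 7}  B6 = {5, 7}  B7 = {5, 6}
Tree: B1–B2, B2–B3, B3–B4, B4–B5, B5–B6, B6–B7
The largest bag has 2 vertices, giving width 1; this decomposition certifies tw(G) ≤ 1. Any graph with an edge has treewidth ≥ 1, and G has the edge 1–4. Therefore the treewidth is 1.

1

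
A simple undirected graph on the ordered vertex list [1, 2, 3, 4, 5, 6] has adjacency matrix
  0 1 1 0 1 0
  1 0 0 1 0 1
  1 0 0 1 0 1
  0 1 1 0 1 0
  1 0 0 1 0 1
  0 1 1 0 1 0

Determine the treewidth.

3

A width-3 tree decomposition is:
Bags: B1 = {2, 3, 5, 6}  B2 = {1, 2, 3, 5}  B3 = {2, 3, 4, 5}
Tree: B1–B2, B2–B3
Every bag has size at most 4, so the width is 4 − 1 = 3 and tw(G) ≤ 3. For the lower bound: the 4 vertex sets {2,6}, {1,5}, {3}, {4} are disjoint, each induces a connected subgraph, and every pair is joined by at least one edge of G. Contracting each set to a single vertex therefore yields K_{4} as a minor, and since treewidth is minor-monotone, tw(G) ≥ tw(K_{4}) = 3. Hence tw(G) = 3 exactly.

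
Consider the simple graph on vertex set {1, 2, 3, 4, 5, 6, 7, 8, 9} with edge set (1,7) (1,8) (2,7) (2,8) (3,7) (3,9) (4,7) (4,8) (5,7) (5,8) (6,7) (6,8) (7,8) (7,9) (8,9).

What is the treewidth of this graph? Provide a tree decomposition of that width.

The largest bag has 3 vertices, giving width 2; this decomposition certifies tw(G) ≤ 2. On the other hand G contains the 3-clique {1, 7, 8}. A clique must lie in a single bag of any decomposition, so no decomposition can have width below 2. Hence tw(G) = 2 exactly.

Treewidth 2.
Bags: B1 = {7, 8, 9}  B2 = {6, 7, 8}  B3 = {4, 7, 8}  B4 = {5, 7, 8}  B5 = {3, 7, 9}  B6 = {1, 7, 8}  B7 = {2, 7, 8}
Tree: B1–B2, B1–B3, B1–B4, B1–B5, B4–B6, B4–B7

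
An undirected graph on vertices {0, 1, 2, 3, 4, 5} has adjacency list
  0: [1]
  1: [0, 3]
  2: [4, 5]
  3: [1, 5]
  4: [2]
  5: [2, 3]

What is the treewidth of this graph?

1

A width-1 tree decomposition is:
Bags: B1 = {3, 5}  B2 = {1, 3}  B3 = {0, 1}  B4 = {2, 5}  B5 = {2, 4}
Tree: B1–B2, B2–B3, B1–B4, B4–B5
Every bag has size at most 2, so the width is 2 − 1 = 1 and tw(G) ≤ 1. Any graph with an edge has treewidth ≥ 1, and G has the edge 3–5. Hence tw(G) = 1 exactly.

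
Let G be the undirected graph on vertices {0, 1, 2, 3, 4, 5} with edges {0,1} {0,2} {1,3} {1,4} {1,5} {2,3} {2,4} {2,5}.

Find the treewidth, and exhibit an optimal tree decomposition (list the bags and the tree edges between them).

Each bag holds 3 vertices, so the decomposition has width 2, which upper-bounds the treewidth. The edges 2–0–1–4–2 form a cycle, so G is not a tree and its treewidth is at least 2. The upper and lower bounds meet at 2, so that is the treewidth.

Treewidth 2.
Bags: B1 = {0, 1, 2}  B2 = {1, 2, 4}  B3 = {1, 2, 5}  B4 = {1, 2, 3}
Tree: B1–B2, B2–B3, B3–B4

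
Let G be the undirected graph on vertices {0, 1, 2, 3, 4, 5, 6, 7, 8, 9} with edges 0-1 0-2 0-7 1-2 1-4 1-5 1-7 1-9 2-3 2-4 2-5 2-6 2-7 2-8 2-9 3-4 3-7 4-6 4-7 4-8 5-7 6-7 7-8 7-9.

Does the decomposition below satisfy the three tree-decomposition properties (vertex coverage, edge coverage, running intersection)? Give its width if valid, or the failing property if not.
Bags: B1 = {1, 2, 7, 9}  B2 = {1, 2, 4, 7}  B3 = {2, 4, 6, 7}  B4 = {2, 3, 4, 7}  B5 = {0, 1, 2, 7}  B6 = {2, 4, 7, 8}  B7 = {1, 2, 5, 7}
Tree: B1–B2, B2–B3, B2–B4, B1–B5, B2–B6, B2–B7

Checking the three conditions: (i) the bags cover all of {0, 1, 2, 3, 4, 5, 6, 7, 8, 9}; (ii) for each edge, some bag contains both endpoints; (iii) the bags containing any fixed vertex form a subtree. All hold, so the decomposition is valid with width 4 − 1 = 3.

Yes; width 3.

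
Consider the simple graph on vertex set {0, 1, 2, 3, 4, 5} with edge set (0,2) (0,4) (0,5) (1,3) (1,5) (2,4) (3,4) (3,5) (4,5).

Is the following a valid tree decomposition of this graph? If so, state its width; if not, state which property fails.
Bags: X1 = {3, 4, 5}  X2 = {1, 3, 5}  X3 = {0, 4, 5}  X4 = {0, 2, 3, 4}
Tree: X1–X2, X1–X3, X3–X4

A tree decomposition must satisfy three properties: every vertex lies in some bag; for every edge, both endpoints lie together in some bag; and for every vertex, the bags containing it form a connected subtree. Here bags containing vertex 3 are not connected in the tree, so the decomposition is invalid.

No — bags containing vertex 3 are not connected in the tree.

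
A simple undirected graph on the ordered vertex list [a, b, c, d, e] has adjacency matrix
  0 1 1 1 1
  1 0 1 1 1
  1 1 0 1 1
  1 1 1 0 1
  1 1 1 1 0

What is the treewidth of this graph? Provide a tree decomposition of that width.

A single bag containing all 5 vertices is trivially a valid decomposition of width 4. On the other hand G contains the 5-clique {a, b, c, d, e}. A clique must lie in a single bag of any decomposition, so no decomposition can have width below 4. Therefore the treewidth is 4.

Treewidth 4.
One such decomposition:
Bags: B1 = {a, b, c, d, e}
Tree: (single bag)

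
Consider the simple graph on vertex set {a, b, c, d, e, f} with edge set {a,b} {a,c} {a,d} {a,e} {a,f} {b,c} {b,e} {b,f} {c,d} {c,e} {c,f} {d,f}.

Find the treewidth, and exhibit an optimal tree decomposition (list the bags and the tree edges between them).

Treewidth 3.
Bags: B1 = {a, c, d, f}  B2 = {a, b, c, f}  B3 = {a, b, c, e}
Tree: B1–B2, B2–B3

Every bag has size at most 4, so the width is 4 − 1 = 3 and tw(G) ≤ 3. On the other hand G contains the 4-clique {a, b, c, e}. A clique must lie in a single bag of any decomposition, so no decomposition can have width below 3. Hence tw(G) = 3 exactly.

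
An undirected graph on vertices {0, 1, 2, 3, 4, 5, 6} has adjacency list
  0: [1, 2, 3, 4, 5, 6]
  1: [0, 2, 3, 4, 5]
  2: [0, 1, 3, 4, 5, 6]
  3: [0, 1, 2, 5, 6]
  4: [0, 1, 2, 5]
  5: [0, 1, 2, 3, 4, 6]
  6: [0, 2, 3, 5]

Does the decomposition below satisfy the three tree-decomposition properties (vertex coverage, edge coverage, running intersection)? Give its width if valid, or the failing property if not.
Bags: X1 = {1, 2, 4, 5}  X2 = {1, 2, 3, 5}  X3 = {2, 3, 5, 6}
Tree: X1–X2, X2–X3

A tree decomposition must satisfy three properties: every vertex lies in some bag; for every edge, both endpoints lie together in some bag; and for every vertex, the bags containing it form a connected subtree. Here vertex 0 appears in no bag, so the decomposition is invalid.

No — vertex 0 appears in no bag.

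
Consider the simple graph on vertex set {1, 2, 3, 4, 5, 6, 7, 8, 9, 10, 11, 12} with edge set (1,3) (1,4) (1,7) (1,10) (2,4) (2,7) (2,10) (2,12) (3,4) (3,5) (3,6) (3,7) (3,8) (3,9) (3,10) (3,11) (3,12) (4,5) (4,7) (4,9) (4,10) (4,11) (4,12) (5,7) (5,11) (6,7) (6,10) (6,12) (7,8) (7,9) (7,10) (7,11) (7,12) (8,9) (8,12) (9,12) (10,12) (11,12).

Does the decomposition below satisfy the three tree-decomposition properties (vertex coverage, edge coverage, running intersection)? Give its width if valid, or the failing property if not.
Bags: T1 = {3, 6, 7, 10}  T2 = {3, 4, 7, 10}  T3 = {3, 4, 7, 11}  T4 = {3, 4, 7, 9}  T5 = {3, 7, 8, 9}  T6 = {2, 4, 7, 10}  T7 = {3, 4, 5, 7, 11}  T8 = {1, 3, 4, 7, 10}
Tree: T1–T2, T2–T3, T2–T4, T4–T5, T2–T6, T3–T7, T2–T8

A tree decomposition must satisfy three properties: every vertex lies in some bag; for every edge, both endpoints lie together in some bag; and for every vertex, the bags containing it form a connected subtree. Here vertex 12 appears in no bag, so the decomposition is invalid.

No — vertex 12 appears in no bag.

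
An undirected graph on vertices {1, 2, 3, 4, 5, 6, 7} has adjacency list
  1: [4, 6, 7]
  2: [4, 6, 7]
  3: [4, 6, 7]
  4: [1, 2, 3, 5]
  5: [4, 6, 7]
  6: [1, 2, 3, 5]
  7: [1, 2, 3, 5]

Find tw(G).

A width-3 tree decomposition is:
Bags: B1 = {2, 4, 6, 7}  B2 = {3, 4, 6, 7}  B3 = {1, 4, 6, 7}  B4 = {4, 5, 6, 7}
Tree: B1–B2, B2–B3, B3–B4
Every bag has size at most 4, so the width is 4 − 1 = 3 and tw(G) ≤ 3. For the lower bound: the 4 vertex sets {2,7}, {3,4}, {6}, {1} are disjoint, each induces a connected subgraph, and every pair is joined by at least one edge of G. Contracting each set to a single vertex therefore yields K_{4} as a minor, and since treewidth is minor-monotone, tw(G) ≥ tw(K_{4}) = 3. Hence tw(G) = 3 exactly.

3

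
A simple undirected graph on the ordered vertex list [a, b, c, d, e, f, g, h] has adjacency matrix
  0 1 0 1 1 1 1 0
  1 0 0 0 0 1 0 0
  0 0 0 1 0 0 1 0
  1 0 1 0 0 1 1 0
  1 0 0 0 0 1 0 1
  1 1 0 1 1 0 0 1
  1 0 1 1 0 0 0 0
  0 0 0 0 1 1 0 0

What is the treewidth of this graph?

2

A width-2 tree decomposition is:
Bags: B1 = {a, e, f}  B2 = {a, b, f}  B3 = {a, d, f}  B4 = {a, d, g}  B5 = {c, d, g}  B6 = {e, f, h}
Tree: B1–B2, B2–B3, B3–B4, B4–B5, B1–B6
Each bag holds 3 vertices, so the decomposition has width 2, which upper-bounds the treewidth. For the lower bound, the 3 vertices {c, d, g} are pairwise adjacent, and any tree decomposition puts a clique entirely inside one bag — forcing width ≥ 2. Therefore the treewidth is 2.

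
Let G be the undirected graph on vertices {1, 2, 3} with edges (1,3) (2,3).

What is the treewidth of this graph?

A width-1 tree decomposition is:
Bags: B1 = {1, 3}  B2 = {2, 3}
Tree: B1–B2
Each bag holds 2 vertices, so the decomposition has width 1, which upper-bounds the treewidth. G has an edge, so its treewidth is at least 1. Hence tw(G) = 1 exactly.

1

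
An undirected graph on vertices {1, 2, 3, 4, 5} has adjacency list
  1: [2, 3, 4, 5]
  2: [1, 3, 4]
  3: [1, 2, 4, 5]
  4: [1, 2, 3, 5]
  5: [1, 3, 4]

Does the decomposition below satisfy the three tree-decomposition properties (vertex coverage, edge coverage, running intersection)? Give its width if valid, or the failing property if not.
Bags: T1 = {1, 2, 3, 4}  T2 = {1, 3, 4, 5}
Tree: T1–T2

Yes; width 3.

Vertex coverage: the bags together contain {1, 2, 3, 4, 5}, the full vertex set. Edge coverage: each edge of G has both endpoints in at least one bag. Running intersection: for every vertex, the bags containing it form a connected subtree. All three properties hold, so this is a valid tree decomposition of width max|bag| − 1 = 3, and hence tw(G) ≤ 3.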